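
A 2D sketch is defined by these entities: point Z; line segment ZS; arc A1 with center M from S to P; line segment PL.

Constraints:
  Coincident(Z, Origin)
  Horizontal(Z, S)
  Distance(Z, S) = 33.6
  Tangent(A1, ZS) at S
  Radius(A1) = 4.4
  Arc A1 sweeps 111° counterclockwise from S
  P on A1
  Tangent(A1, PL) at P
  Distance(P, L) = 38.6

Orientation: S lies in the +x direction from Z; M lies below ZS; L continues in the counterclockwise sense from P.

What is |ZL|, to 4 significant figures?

60.35

On A1, S sits at bearing 90° from M; a 111° counterclockwise sweep puts P at bearing 201°, so P = M + 4.4·(cos 201°, sin 201°) = (29.49, -5.977). The tangent condition forces MP to be normal to PL, so PL runs along (−sin 201°, cos 201°); with |PL| = 38.6, L = (43.33, -42.01). Then |ZL| = |L − Z| = 60.35.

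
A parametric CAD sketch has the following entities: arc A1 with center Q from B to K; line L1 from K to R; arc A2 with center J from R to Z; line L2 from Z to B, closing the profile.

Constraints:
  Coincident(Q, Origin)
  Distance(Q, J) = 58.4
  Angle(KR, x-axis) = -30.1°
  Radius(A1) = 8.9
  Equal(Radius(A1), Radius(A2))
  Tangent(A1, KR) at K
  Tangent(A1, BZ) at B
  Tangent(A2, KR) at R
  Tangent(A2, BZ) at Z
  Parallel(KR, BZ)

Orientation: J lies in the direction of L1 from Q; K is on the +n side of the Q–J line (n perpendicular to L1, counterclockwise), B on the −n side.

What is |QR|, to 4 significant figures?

59.07

The slot axis is L1's direction at -30.1°, so u = (cos -30.1°, sin -30.1°) = (0.8652, -0.5015) and n = (−sin -30.1°, cos -30.1°) = (0.5015, 0.8652). Q is at the origin and J lies 58.4 along u from Q, so J = 58.4·u = (50.52, -29.29). Tangency of A1 to both parallel lines with radius 8.9 puts K and B at Q ± 8.9·n: K = (4.463, 7.700), B = (-4.463, -7.700). Equal radii place R and Z the same way about J: R = J + 8.9·n = (54.99, -21.59), Z = J − 8.9·n = (46.06, -36.99). Then |QR| = |R − Q| = 59.07.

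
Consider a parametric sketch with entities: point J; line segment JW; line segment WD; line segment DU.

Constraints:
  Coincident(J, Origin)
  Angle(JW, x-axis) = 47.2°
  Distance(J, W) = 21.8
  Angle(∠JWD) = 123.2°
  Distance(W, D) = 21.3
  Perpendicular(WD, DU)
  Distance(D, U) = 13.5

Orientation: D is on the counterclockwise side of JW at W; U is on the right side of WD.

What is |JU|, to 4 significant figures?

45.96

J is at the origin; JW runs at 47.2° with length 21.8, so W = 21.8·(cos 47.2°, sin 47.2°) = (14.81, 16.00). ∠JWD = 123.2°, so WD runs at 47.2° + (180° − 123.2°) = 104.0° from the x-axis; with |WD| = 21.3, D = W + 21.3·(cos 104.0°, sin 104.0°) = (9.659, 36.66). WD is perpendicular to DU; with |DU| = 13.5 on the right of WD, U = D + 13.5·(0.9703, 0.2419) = (22.76, 39.93). Then |JU| = |U − J| = 45.96.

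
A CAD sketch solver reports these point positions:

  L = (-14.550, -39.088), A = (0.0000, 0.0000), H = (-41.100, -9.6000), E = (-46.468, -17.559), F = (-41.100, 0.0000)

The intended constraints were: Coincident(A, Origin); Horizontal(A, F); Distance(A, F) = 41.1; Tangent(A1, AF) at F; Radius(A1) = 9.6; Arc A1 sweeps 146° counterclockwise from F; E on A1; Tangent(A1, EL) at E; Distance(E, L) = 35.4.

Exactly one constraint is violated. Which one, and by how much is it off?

Distance(E, L) = 35.4 — off by 3.10.

A = (0.00, 0.00) ✓; A.y = 0.00, F.y = 0.00 ✓; |AF| = 41.10 ✓; ∠(HF, FA) = 90.00° ✓; |HF| = 9.600 ✓; bearing(H→E) − bearing(H→F) = 146.0° ✓; |HE| = 9.600 ✓; ∠(HE, EL) = 90.00° ✓; |EL| = 38.50 ✗.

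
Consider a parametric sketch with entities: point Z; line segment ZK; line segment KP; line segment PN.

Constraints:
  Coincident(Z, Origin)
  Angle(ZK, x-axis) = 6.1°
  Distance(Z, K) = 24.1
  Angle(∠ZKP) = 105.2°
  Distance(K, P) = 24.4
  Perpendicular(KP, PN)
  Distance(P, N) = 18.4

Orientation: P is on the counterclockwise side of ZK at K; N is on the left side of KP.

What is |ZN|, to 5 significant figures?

31.100

Z is at the origin; ZK runs at 6.1° with length 24.1, so K = 24.1·(cos 6.1°, sin 6.1°) = (23.964, 2.5610). ∠ZKP = 105.2°, so KP runs at 6.1° + (180° − 105.2°) = 80.900° from the x-axis; with |KP| = 24.4, P = K + 24.4·(cos 80.900°, sin 80.900°) = (27.823, 26.654). KP is perpendicular to PN; with |PN| = 18.4 on the left of KP, N = P + 18.4·(-0.98741, 0.15816) = (9.6542, 29.564). Then |ZN| = |N − Z| = 31.100.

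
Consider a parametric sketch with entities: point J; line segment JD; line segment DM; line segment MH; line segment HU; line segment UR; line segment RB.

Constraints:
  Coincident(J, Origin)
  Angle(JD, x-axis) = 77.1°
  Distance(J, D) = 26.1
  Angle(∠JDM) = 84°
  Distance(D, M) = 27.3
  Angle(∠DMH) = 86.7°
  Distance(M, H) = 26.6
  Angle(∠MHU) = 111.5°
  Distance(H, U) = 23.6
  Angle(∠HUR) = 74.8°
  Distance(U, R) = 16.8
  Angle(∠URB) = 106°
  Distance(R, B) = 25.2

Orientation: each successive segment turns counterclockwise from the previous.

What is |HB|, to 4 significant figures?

17.62

J is at the origin; JD runs at 77.1° with length 26.1, so D = (5.827, 25.44). ∠JDM = 84.0° gives DM at 173.1° from the x-axis; with |DM| = 27.3, M = (-21.28, 28.72). ∠DMH = 86.7° gives MH at -93.60° from the x-axis; with |MH| = 26.6, H = (-22.95, 2.173). ∠MHU = 111.5° gives HU at -25.10° from the x-axis; with |HU| = 23.6, U = (-1.574, -7.838). ∠HUR = 74.8° gives UR at 80.10° from the x-axis; with |UR| = 16.8, R = (1.314, 8.712). ∠URB = 106.0° gives RB at 154.1° from the x-axis; with |RB| = 25.2, B = (-21.35, 19.72). Then |HB| = |B − H| = 17.62.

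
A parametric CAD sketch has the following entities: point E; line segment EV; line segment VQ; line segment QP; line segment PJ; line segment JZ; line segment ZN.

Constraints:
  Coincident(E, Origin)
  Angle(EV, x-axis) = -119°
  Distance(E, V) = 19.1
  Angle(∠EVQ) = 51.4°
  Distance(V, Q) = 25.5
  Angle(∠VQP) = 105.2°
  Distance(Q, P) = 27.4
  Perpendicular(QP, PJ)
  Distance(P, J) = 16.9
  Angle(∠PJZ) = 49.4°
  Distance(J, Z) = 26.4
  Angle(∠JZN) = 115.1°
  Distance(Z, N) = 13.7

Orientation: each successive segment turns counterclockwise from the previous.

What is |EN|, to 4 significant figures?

30.51

E is at the origin; EV runs at -119.0° with length 19.1, so V = (-9.260, -16.71). ∠EVQ = 51.4° gives VQ at 9.600° from the x-axis; with |VQ| = 25.5, Q = (15.88, -12.45). ∠VQP = 105.2° gives QP at 84.40° from the x-axis; with |QP| = 27.4, P = (18.56, 14.82). QP ⟂ PJ, so PJ runs at 174.4°; with |PJ| = 16.9, J = (1.737, 16.47). ∠PJZ = 49.4° gives JZ at -55.00° from the x-axis; with |JZ| = 26.4, Z = (16.88, -5.160). ∠JZN = 115.1° gives ZN at 9.900° from the x-axis; with |ZN| = 13.7, N = (30.38, -2.804). Then |EN| = |N − E| = 30.51.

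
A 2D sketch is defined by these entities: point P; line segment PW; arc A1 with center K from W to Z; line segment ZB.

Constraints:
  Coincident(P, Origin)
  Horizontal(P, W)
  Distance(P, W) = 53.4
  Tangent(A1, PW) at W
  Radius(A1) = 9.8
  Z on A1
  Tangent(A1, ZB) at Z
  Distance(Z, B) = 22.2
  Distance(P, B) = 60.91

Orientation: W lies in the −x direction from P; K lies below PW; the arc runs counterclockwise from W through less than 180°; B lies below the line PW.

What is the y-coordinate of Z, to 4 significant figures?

-14.77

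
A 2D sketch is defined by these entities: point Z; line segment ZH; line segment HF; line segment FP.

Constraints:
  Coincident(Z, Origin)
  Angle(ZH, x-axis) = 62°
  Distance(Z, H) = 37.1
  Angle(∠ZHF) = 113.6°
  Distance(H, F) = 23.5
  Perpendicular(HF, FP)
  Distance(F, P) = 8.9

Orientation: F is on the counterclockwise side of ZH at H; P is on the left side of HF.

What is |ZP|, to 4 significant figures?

45.83

∠ZHF = 113.6°, so HF runs at 62.0° + (180° − 113.6°) = 128.4° from the x-axis; with |HF| = 23.5, F = H + 23.5·(cos 128.4°, sin 128.4°) = (2.820, 51.17). HF is perpendicular to FP; with |FP| = 8.9 on the left of HF, P = F + 8.9·(-0.7837, -0.6211) = (-4.154, 45.65). Then |ZP| = |P − Z| = 45.83.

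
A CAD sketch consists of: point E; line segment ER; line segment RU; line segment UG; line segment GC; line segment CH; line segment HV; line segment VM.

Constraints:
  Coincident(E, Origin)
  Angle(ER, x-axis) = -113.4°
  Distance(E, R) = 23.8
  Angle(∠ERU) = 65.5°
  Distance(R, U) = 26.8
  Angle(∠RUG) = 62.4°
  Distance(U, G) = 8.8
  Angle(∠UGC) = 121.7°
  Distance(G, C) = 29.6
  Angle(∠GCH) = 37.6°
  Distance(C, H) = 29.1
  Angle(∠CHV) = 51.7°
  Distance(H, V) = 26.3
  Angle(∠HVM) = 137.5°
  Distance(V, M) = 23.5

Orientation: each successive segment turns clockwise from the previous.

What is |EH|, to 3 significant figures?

31.5

∠UGC = 121.7° gives GC at -43.8° from the x-axis; with |GC| = 29.6, C = (2.46, -20.2). ∠GCH = 37.6° gives CH at 174° from the x-axis; with |CH| = 29.1, H = (-26.5, -17.1). Then |EH| = |H − E| = 31.5.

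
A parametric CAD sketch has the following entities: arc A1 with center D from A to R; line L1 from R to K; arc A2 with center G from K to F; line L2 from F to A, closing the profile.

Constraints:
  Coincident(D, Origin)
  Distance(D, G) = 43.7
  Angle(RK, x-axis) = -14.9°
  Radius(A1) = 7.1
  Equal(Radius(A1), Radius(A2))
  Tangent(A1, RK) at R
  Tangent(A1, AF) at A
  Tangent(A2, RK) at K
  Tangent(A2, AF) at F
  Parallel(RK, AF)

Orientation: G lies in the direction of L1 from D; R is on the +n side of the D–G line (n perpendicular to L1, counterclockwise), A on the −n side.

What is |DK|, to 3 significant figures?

44.3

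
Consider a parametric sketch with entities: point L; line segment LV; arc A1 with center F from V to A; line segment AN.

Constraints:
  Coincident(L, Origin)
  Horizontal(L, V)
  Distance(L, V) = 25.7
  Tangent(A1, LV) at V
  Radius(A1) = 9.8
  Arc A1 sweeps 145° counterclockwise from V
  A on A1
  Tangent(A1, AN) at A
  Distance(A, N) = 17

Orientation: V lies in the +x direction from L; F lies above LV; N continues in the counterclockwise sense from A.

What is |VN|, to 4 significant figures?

28.80

On A1, V sits at bearing -90° from F; a 145° counterclockwise sweep puts A at bearing 55°, so A = F + 9.8·(cos 55°, sin 55°) = (31.32, 17.83). The tangent condition forces FA to be normal to AN, so AN runs along (−sin 55°, cos 55°); with |AN| = 17.0, N = (17.40, 27.58). Then |VN| = |N − V| = 28.80.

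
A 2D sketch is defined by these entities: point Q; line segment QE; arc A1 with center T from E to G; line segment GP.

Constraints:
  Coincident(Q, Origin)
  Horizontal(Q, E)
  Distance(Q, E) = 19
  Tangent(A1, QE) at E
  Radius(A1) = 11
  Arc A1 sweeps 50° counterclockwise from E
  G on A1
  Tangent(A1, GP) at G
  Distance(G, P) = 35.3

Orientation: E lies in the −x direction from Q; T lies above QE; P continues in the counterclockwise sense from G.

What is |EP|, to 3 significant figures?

43.9

Q is at the origin; Q and E share the same y with |QE| = 19.0 and E on the −x side, so E = (-19.0, 0.00). Tangency of A1 to QE means the radius TE is perpendicular to QE, so T = E + (0, 11) = (-19.0, 11.0). On A1, E sits at bearing -90° from T; a 50° counterclockwise sweep puts G at bearing -40°, so G = T + 11.0·(cos -40°, sin -40°) = (-10.6, 3.93). The tangent condition forces TG to be normal to GP, so GP runs along (−sin -40°, cos -40°); with |GP| = 35.3, P = (12.1, 31.0). Then |EP| = |P − E| = 43.9.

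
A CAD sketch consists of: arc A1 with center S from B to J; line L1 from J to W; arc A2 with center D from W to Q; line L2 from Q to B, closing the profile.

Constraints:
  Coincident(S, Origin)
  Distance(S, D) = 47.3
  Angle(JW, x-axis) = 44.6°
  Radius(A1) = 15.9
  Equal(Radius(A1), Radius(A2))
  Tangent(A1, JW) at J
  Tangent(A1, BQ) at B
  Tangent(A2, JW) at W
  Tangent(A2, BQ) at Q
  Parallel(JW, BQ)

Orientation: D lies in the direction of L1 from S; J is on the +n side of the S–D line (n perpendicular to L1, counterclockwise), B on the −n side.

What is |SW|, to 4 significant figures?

49.90

Tangency of A1 to both parallel lines with radius 15.9 puts J and B at S ± 15.9·n: J = (-11.16, 11.32), B = (11.16, -11.32). Equal radii place W and Q the same way about D: W = D + 15.9·n = (22.51, 44.53), Q = D − 15.9·n = (44.84, 21.89). Then |SW| = |W − S| = 49.90.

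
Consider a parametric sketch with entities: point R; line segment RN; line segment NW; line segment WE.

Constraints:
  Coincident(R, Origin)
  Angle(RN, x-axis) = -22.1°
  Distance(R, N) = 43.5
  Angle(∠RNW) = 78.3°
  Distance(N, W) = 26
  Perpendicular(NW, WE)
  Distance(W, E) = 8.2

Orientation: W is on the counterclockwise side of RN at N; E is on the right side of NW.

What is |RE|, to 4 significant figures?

53.62

R is at the origin; RN runs at -22.1° with length 43.5, so N = 43.5·(cos -22.1°, sin -22.1°) = (40.30, -16.37). ∠RNW = 78.3°, so NW runs at -22.1° + (180° − 78.3°) = 79.60° from the x-axis; with |NW| = 26.0, W = N + 26.0·(cos 79.60°, sin 79.60°) = (45.00, 9.207). NW is perpendicular to WE; with |WE| = 8.2 on the right of NW, E = W + 8.2·(0.9836, -0.1805) = (53.06, 7.727). Then |RE| = |E − R| = 53.62.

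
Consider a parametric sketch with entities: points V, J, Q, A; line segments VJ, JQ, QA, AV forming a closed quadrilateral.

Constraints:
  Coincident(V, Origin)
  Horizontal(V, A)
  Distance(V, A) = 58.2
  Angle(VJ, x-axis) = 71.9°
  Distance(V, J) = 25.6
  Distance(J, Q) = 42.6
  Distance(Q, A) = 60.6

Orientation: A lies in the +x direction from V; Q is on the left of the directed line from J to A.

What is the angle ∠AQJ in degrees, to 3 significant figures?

62.7°

Checks: |JQ| = 42.60 ✓; |QA| = 60.60 ✓.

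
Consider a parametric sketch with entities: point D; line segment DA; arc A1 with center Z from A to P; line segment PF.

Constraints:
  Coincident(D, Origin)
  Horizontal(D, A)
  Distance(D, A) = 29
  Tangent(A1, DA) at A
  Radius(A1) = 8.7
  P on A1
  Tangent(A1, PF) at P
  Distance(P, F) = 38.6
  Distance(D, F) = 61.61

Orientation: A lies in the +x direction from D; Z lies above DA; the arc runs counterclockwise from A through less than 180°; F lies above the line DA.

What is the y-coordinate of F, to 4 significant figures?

46.63

Checks: |ZP| = 8.700 ✓; ∠(ZP, PF) = 90.00° ✓; |PF| = 38.60 ✓; |DF| = 61.61 ✓.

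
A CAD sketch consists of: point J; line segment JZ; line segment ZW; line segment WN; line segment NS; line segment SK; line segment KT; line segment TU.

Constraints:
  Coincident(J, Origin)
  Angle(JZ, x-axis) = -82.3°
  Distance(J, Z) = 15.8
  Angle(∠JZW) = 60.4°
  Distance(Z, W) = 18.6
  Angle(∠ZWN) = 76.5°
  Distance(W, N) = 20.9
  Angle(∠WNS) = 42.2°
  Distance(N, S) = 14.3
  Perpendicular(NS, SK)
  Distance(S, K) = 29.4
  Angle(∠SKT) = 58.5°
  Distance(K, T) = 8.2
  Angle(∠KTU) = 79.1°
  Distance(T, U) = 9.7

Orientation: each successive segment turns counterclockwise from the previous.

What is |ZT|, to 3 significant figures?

32.3

J is at the origin; JZ runs at -82.3° with length 15.8, so Z = (2.12, -15.7). ∠JZW = 60.4° gives ZW at 37.3° from the x-axis; with |ZW| = 18.6, W = (16.9, -4.39). ∠ZWN = 76.5° gives WN at 141° from the x-axis; with |WN| = 20.9, N = (0.716, 8.82). ∠WNS = 42.2° gives NS at -81.4° from the x-axis; with |NS| = 14.3, S = (2.85, -5.32). The perpendicularity gives SK at right angles to NS, so SK runs at 8.60°; with |SK| = 29.4, K = (31.9, -0.920). ∠SKT = 58.5° gives KT at 130° from the x-axis; with |KT| = 8.2, T = (26.6, 5.35). Then |ZT| = |T − Z| = 32.3.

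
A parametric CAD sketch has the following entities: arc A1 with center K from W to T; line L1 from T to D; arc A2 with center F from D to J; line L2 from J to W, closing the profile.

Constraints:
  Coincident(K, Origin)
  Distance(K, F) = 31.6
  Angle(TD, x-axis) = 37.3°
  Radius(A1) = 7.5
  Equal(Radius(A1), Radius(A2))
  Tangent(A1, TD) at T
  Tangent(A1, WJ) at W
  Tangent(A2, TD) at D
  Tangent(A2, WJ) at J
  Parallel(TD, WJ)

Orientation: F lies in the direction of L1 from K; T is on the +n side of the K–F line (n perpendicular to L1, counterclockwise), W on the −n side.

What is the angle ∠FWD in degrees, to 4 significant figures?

12.04°

The slot axis is L1's direction at 37.3°, so u = (cos 37.3°, sin 37.3°) = (0.7955, 0.6060) and n = (−sin 37.3°, cos 37.3°) = (-0.6060, 0.7955). K is at the origin and F lies 31.6 along u from K, so F = 31.6·u = (25.14, 19.15). Tangency of A1 to both parallel lines with radius 7.5 puts T and W at K ± 7.5·n: T = (-4.545, 5.966), W = (4.545, -5.966). Equal radii place D and J the same way about F: D = F + 7.5·n = (20.59, 25.12), J = F − 7.5·n = (29.68, 13.18). Then cos ∠FWD = WF·WD / (|WF||WD|), giving 12.04°.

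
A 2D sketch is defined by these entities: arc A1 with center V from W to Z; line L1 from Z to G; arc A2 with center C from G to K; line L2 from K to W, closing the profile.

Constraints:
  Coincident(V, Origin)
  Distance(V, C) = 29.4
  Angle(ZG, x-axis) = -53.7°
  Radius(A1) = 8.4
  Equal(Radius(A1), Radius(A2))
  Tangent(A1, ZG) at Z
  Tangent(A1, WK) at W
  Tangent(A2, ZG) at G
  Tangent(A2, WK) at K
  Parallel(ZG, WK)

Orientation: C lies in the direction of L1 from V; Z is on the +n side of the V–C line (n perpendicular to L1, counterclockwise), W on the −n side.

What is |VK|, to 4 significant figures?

30.58

The slot axis is L1's direction at -53.7°, so u = (cos -53.7°, sin -53.7°) = (0.5920, -0.8059) and n = (−sin -53.7°, cos -53.7°) = (0.8059, 0.5920). V is at the origin and C lies 29.4 along u from V, so C = 29.4·u = (17.41, -23.69). Tangency of A1 to both parallel lines with radius 8.4 puts Z and W at V ± 8.4·n: Z = (6.770, 4.973), W = (-6.770, -4.973). Equal radii place G and K the same way about C: G = C + 8.4·n = (24.17, -18.72), K = C − 8.4·n = (10.64, -28.67). Then |VK| = |K − V| = 30.58.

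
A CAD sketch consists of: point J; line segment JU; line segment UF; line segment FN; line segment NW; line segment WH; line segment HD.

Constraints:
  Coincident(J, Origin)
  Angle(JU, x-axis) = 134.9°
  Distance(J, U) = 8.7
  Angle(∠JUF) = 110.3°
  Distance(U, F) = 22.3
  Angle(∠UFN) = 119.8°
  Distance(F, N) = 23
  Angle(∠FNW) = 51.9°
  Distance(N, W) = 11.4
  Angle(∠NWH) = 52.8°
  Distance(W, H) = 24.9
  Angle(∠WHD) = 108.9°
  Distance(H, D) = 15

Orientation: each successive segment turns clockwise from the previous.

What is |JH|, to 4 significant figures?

43.84

∠FNW = 51.9° gives NW at -123.1° from the x-axis; with |NW| = 11.4, W = (19.90, 18.86). ∠NWH = 52.8° gives WH at 109.7° from the x-axis; with |WH| = 24.9, H = (11.51, 42.30). Then |JH| = |H − J| = 43.84.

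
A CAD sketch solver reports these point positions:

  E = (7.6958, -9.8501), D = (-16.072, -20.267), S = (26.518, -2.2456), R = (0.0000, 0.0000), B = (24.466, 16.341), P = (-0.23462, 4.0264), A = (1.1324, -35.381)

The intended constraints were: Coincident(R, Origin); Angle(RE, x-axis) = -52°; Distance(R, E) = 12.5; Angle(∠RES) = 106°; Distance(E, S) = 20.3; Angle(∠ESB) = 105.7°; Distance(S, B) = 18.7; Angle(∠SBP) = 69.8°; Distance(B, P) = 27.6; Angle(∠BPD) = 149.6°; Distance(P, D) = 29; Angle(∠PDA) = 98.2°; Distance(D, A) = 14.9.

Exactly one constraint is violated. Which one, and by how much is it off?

Distance(D, A) = 14.9 — off by 8.00.

R = (0.00, 0.00) ✓; RE at -52.00° ✓; |RE| = 12.50 ✓; ∠RES = 106.0° ✓; |ES| = 20.30 ✓; ∠ESB = 105.7° ✓; |SB| = 18.70 ✓; ∠SBP = 69.80° ✓; |BP| = 27.60 ✓; ∠BPD = 149.6° ✓; |PD| = 29.00 ✓; ∠PDA = 98.20° ✓; |DA| = 22.90 ✗.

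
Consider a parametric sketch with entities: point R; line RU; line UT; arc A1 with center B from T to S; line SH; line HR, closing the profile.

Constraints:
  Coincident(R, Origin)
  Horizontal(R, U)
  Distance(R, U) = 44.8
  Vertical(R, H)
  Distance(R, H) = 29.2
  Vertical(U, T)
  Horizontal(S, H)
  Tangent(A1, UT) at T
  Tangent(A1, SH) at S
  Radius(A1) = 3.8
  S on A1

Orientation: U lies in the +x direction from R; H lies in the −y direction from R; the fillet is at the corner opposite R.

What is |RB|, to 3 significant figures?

48.2

RH is vertical with |RH| = 29.2 and H on the −y side, so H = (0.00, -29.2). The virtual corner opposite R is at (44.8, -29.2). Tangency of A1 to UT means the radius BT is perpendicular to UT and the tangent condition forces BS to be normal to SH, with radius 3.8, so the center B sits 3.8 in from both sides at B = (41.0, -25.4). Then |RB| = |B − R| = 48.2.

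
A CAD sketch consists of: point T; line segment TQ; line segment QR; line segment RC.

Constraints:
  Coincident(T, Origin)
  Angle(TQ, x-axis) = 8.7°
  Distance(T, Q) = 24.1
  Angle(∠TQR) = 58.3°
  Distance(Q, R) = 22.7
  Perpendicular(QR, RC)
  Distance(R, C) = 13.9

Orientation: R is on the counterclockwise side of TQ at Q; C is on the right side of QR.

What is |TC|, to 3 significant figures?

35.8

T is at the origin; TQ runs at 8.7° with length 24.1, so Q = 24.1·(cos 8.7°, sin 8.7°) = (23.8, 3.65). ∠TQR = 58.3°, so QR runs at 8.7° + (180° − 58.3°) = 130° from the x-axis; with |QR| = 22.7, R = Q + 22.7·(cos 130°, sin 130°) = (9.11, 20.9). QR is perpendicular to RC; with |RC| = 13.9 on the right of QR, C = R + 13.9·(0.762, 0.648) = (19.7, 29.9). Then |TC| = |C − T| = 35.8.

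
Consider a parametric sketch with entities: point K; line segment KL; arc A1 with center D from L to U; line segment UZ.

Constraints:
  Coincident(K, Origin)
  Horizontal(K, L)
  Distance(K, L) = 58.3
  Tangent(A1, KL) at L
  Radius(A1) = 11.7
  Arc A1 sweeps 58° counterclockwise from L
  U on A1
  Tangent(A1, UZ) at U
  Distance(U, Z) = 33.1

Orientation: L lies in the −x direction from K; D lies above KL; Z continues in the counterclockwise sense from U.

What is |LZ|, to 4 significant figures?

43.37

K is at the origin; K and L share the same y with |KL| = 58.3 and L on the −x side, so L = (-58.30, 0.000). Tangency of A1 to KL means the radius DL is perpendicular to KL, so D = L + (0, 11.7) = (-58.30, 11.70). On A1, L sits at bearing -90° from D; a 58° counterclockwise sweep puts U at bearing -32°, so U = D + 11.7·(cos -32°, sin -32°) = (-48.38, 5.500). Tangency of A1 to UZ means the radius DU is perpendicular to UZ, so UZ runs along (−sin -32°, cos -32°); with |UZ| = 33.1, Z = (-30.84, 33.57). Then |LZ| = |Z − L| = 43.37.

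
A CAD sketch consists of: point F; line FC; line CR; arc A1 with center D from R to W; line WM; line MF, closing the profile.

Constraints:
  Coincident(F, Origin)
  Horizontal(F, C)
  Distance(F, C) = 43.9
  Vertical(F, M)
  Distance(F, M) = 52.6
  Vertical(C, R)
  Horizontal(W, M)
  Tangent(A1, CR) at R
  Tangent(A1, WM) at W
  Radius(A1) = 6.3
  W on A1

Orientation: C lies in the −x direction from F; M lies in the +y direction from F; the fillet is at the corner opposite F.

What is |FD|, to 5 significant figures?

59.644

FM is vertical with |FM| = 52.6 and M on the +y side, so M = (0.0000, 52.600). The virtual corner opposite F is at (-43.900, 52.600). Since A1 is tangent to CR there, DR ⟂ CR and tangency of A1 to WM means the radius DW is perpendicular to WM, with radius 6.3, so the center D sits 6.3 in from both sides at D = (-37.600, 46.300). Then |FD| = |D − F| = 59.644.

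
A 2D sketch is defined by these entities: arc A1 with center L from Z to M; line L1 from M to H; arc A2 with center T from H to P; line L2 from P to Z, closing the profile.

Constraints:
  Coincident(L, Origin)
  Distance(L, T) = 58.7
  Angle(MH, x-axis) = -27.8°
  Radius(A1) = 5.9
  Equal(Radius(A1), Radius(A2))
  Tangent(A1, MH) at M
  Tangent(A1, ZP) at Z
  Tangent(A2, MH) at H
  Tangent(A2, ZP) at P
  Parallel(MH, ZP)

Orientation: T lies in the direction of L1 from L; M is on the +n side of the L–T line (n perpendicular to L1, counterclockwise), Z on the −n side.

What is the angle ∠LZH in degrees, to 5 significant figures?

78.634°

Tangency of A1 to both parallel lines with radius 5.9 puts M and Z at L ± 5.9·n: M = (2.7517, 5.2190), Z = (-2.7517, -5.2190). Equal radii place H and P the same way about T: H = T + 5.9·n = (54.677, -22.158), P = T − 5.9·n = (49.173, -32.596). Then cos ∠LZH = ZL·ZH / (|ZL||ZH|), giving 78.634°.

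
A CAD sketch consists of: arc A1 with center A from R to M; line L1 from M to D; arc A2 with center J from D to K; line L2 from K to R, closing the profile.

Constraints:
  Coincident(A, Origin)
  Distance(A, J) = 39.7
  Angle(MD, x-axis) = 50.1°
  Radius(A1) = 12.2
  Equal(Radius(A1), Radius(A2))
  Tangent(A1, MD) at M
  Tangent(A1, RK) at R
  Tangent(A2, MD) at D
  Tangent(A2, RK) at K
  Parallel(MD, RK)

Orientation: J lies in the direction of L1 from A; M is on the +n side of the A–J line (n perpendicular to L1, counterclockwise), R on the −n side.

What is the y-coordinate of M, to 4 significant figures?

7.826

A is at the origin and J lies 39.7 along u from A, so J = 39.7·u = (25.47, 30.46). Tangency of A1 to both parallel lines with radius 12.2 puts M and R at A ± 12.2·n: M = (-9.359, 7.826), R = (9.359, -7.826). So M.y = 7.826.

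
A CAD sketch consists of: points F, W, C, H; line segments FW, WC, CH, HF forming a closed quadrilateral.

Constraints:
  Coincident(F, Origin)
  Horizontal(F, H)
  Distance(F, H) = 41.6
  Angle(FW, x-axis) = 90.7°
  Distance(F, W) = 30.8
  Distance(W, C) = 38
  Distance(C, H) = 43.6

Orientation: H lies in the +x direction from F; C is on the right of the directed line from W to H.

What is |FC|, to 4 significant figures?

7.324

F is at the origin; F and H share the same y with |FH| = 41.6 and H in +x, so H = (41.6, 0). FW runs at 90.7° with |FW| = 30.8, so W = (-0.3763, 30.80). C is determined by |WC| = 38.0 and |CH| = 43.6 together: it lies at the intersection of circle(W, 38.0) and circle(H, 43.6). With |WH| = 52.06, the foot of the radical line on WH is 21.64 from W and the perpendicular offset is √(38.0² − 21.64²) = 31.23. Taking the right-of-WH solution: C = (-1.403, -7.188).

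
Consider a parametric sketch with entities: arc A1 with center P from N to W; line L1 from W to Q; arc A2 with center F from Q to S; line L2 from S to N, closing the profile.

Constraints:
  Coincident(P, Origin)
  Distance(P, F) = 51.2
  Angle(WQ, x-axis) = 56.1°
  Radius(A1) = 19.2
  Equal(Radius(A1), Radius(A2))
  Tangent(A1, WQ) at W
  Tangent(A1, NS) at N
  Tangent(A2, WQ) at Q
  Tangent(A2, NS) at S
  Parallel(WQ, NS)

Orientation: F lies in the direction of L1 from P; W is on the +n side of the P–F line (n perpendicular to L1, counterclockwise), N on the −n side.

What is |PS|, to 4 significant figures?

54.68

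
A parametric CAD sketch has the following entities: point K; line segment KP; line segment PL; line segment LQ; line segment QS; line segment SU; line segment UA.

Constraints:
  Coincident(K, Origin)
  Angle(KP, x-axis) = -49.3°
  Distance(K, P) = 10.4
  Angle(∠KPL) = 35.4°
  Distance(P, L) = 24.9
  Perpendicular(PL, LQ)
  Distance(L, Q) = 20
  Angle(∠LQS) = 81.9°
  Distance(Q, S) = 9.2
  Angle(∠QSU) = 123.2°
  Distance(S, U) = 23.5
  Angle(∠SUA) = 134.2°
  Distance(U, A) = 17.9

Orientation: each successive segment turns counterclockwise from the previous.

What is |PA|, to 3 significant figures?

22.8

K is at the origin; KP runs at -49.3° with length 10.4, so P = (6.78, -7.88). ∠KPL = 35.4° gives PL at 95.3° from the x-axis; with |PL| = 24.9, L = (4.48, 16.9). PL ⟂ LQ, so LQ runs at -175°; with |LQ| = 20.0, Q = (-15.4, 15.1). ∠LQS = 81.9° gives QS at -76.6° from the x-axis; with |QS| = 9.2, S = (-13.3, 6.11). ∠QSU = 123.2° gives SU at -19.8° from the x-axis; with |SU| = 23.5, U = (8.81, -1.85). ∠SUA = 134.2° gives UA at 26.0° from the x-axis; with |UA| = 17.9, A = (24.9, 6.00). Then |PA| = |A − P| = 22.8.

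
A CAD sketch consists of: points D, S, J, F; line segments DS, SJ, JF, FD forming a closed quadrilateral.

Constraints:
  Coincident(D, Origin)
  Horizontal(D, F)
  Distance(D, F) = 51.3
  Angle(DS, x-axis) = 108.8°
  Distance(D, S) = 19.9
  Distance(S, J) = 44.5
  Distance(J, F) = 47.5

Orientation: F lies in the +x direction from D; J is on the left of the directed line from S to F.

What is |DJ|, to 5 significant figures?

52.958

Checks: |SJ| = 44.50 ✓; |JF| = 47.50 ✓.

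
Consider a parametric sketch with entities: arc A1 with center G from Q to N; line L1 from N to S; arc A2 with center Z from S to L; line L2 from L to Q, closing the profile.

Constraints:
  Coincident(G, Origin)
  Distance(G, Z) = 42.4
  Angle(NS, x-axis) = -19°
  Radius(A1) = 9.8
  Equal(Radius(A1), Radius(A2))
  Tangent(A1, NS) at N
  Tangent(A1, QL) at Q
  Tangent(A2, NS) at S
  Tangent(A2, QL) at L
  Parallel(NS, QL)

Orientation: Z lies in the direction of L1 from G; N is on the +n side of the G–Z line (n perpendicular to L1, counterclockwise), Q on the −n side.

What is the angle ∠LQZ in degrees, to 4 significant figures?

13.01°

The slot axis is L1's direction at -19.0°, so u = (cos -19.0°, sin -19.0°) = (0.9455, -0.3256) and n = (−sin -19.0°, cos -19.0°) = (0.3256, 0.9455). G is at the origin and Z lies 42.4 along u from G, so Z = 42.4·u = (40.09, -13.80). Tangency of A1 to both parallel lines with radius 9.8 puts N and Q at G ± 9.8·n: N = (3.191, 9.266), Q = (-3.191, -9.266). Equal radii place S and L the same way about Z: S = Z + 9.8·n = (43.28, -4.538), L = Z − 9.8·n = (36.90, -23.07). Then cos ∠LQZ = QL·QZ / (|QL||QZ|), giving 13.01°.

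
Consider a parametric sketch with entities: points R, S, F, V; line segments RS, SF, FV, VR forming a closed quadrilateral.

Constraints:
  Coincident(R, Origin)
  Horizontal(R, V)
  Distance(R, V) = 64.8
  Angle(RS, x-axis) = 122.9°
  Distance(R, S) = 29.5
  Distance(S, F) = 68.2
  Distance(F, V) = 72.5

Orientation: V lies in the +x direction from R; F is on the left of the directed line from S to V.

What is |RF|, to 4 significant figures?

76.86

Checks: |SF| = 68.20 ✓; |FV| = 72.50 ✓.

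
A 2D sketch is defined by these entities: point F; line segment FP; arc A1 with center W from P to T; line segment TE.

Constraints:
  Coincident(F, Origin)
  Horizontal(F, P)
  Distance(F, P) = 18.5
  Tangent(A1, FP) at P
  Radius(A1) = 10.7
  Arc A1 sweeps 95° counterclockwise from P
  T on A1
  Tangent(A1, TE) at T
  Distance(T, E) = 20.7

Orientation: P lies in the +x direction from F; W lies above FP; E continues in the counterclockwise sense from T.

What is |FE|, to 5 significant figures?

42.292

On A1, P sits at bearing -90° from W; a 95° counterclockwise sweep puts T at bearing 5°, so T = W + 10.7·(cos 5°, sin 5°) = (29.159, 11.633). Since A1 is tangent to TE there, WT ⟂ TE, so TE runs along (−sin 5°, cos 5°); with |TE| = 20.7, E = (27.355, 32.254). Then |FE| = |E − F| = 42.292.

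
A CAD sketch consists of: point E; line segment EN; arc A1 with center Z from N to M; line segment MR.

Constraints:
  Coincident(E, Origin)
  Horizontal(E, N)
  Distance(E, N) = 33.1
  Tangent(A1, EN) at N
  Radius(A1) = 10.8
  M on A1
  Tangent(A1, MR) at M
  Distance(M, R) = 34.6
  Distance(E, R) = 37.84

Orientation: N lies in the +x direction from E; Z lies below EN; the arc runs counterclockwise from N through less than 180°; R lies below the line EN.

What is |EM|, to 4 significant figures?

24.18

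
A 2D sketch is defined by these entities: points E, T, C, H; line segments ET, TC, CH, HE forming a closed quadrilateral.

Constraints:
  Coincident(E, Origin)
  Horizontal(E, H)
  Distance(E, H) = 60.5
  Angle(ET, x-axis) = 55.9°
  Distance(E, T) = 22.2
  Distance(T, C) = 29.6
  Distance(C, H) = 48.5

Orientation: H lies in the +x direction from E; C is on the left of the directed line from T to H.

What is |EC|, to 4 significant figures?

51.63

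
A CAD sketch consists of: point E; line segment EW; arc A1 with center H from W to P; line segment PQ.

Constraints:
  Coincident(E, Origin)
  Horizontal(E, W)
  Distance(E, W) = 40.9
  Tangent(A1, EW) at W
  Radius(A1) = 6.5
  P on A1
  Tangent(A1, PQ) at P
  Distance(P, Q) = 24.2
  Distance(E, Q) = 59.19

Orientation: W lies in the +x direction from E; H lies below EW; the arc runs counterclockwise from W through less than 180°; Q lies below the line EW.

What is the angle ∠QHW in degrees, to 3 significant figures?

155°

E is at the origin; EW is horizontal with |EW| = 40.9 and W on the +x side, so W = (40.9, 0.00). A1 meets EW tangentially, so HW is at right angles to EW, so H = W + (0, -6.5) = (40.9, -6.50). Since HP ⟂ PQ (tangency), |HQ| = √(6.5² + 24.2²) = 25.1 regardless of where P sits on A1. So Q lies on both circle(E, 59.19) and circle(H, 25.1); the below-EW intersection is Q = (51.5, -29.2). P is the foot of the tangent from Q: P = (35.9, -10.7).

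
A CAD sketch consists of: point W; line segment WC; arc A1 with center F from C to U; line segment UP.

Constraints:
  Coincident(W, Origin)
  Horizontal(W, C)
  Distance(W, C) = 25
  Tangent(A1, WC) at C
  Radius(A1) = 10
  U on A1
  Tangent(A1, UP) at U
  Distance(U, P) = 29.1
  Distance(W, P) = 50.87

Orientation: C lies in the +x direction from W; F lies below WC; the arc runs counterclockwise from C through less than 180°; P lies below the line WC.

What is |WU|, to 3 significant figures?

22.3

W is at the origin; WC is horizontal with |WC| = 25.0 and C on the +x side, so C = (25.0, 0.00). Since A1 is tangent to WC there, FC ⟂ WC, so F = C + (0, -10) = (25.0, -10.0). Since FU ⟂ UP (tangency), |FP| = √(10.0² + 29.1²) = 30.8 regardless of where U sits on A1. So P lies on both circle(W, 50.87) and circle(F, 30.8); the below-WC intersection is P = (31.3, -40.1). U is the foot of the tangent from P: U = (16.4, -15.1).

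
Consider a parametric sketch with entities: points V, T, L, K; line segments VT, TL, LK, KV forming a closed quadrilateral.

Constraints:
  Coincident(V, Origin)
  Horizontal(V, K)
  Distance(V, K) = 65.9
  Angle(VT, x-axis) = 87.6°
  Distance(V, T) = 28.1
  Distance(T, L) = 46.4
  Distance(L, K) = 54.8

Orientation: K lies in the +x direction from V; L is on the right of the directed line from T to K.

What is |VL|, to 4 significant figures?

21.52

V is at the origin; VK is horizontal with |VK| = 65.9 and K in +x, so K = (65.9, 0). VT runs at 87.6° with |VT| = 28.1, so T = (1.177, 28.08). L is determined by |TL| = 46.4 and |LK| = 54.8 together: it lies at the intersection of circle(T, 46.4) and circle(K, 54.8). With |TK| = 70.55, the foot of the radical line on TK is 29.25 from T and the perpendicular offset is √(46.4² − 29.25²) = 36.02. Taking the right-of-TK solution: L = (13.68, -16.61).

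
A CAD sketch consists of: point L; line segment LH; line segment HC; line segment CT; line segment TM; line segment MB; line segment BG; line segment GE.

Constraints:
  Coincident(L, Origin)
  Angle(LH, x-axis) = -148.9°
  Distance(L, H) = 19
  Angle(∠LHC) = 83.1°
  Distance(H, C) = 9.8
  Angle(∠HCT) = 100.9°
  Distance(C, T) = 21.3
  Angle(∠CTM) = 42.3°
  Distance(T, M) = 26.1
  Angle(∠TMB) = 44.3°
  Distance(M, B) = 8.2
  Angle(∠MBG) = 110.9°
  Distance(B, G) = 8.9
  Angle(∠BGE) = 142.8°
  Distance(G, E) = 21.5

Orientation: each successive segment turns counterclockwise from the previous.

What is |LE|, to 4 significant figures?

14.43

∠MBG = 110.9° gives BG at 9.600° from the x-axis; with |BG| = 8.9, G = (-3.524, -6.572). ∠BGE = 142.8° gives GE at 46.80° from the x-axis; with |GE| = 21.5, E = (11.19, 9.101). Then |LE| = |E − L| = 14.43.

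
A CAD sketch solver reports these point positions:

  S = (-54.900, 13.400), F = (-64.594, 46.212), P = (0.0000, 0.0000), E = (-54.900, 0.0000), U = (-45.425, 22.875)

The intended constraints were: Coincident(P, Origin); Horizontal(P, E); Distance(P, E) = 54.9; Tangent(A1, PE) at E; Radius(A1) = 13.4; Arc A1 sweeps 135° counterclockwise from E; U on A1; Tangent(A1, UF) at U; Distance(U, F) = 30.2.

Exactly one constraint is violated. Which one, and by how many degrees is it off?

Tangent(A1, UF) at U — off by 5.60°.

P = (0.00, 0.00) ✓; P.y = 0.00, E.y = 0.00 ✓; |PE| = 54.90 ✓; ∠(SE, EP) = 90.00° ✓; |SE| = 13.40 ✓; bearing(S→U) − bearing(S→E) = 135.0° ✓; |SU| = 13.40 ✓; ∠(SU, UF) = 95.60° ✗; |UF| = 30.20 ✓.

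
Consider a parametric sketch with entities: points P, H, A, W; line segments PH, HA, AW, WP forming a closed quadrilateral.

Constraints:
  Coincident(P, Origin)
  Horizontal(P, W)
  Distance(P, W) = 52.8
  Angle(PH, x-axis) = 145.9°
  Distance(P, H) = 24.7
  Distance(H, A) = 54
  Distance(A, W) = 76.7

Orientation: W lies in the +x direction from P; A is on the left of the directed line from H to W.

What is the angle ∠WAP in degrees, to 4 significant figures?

43.23°

P is at the origin; P and W share the same y with |PW| = 52.8 and W in +x, so W = (52.8, 0). PH runs at 145.9° with |PH| = 24.7, so H = (-20.45, 13.85). A is determined by |HA| = 54.0 and |AW| = 76.7 together: it lies at the intersection of circle(H, 54.0) and circle(W, 76.7). With |HW| = 74.55, the foot of the radical line on HW is 17.38 from H and the perpendicular offset is √(54.0² − 17.38²) = 51.13. Taking the left-of-HW solution: A = (6.118, 60.86).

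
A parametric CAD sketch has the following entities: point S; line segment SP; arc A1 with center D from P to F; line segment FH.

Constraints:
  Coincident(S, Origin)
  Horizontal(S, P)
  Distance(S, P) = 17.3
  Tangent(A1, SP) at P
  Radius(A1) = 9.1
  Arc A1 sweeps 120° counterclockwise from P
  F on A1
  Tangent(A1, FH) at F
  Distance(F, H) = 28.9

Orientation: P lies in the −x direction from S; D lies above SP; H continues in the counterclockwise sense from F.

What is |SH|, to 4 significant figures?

45.45

S is at the origin; SP is horizontal with |SP| = 17.3 and P on the −x side, so P = (-17.30, 0.000). Tangency of A1 to SP means the radius DP is perpendicular to SP, so D = P + (0, 9.1) = (-17.30, 9.100). On A1, P sits at bearing -90° from D; a 120° counterclockwise sweep puts F at bearing 30°, so F = D + 9.1·(cos 30°, sin 30°) = (-9.419, 13.65). The tangent condition forces DF to be normal to FH, so FH runs along (−sin 30°, cos 30°); with |FH| = 28.9, H = (-23.87, 38.68). Then |SH| = |H − S| = 45.45.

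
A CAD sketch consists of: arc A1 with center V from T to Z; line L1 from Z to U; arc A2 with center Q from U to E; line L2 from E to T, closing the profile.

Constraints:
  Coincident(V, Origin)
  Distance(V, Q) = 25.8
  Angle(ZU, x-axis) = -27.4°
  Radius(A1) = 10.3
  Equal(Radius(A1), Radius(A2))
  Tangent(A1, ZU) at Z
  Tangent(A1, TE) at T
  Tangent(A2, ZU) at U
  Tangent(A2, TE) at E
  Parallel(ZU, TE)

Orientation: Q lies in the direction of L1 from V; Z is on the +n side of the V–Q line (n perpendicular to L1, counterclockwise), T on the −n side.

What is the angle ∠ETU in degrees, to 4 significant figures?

38.61°

Tangency of A1 to both parallel lines with radius 10.3 puts Z and T at V ± 10.3·n: Z = (4.740, 9.144), T = (-4.740, -9.144). Equal radii place U and E the same way about Q: U = Q + 10.3·n = (27.65, -2.729), E = Q − 10.3·n = (18.17, -21.02). Then cos ∠ETU = TE·TU / (|TE||TU|), giving 38.61°.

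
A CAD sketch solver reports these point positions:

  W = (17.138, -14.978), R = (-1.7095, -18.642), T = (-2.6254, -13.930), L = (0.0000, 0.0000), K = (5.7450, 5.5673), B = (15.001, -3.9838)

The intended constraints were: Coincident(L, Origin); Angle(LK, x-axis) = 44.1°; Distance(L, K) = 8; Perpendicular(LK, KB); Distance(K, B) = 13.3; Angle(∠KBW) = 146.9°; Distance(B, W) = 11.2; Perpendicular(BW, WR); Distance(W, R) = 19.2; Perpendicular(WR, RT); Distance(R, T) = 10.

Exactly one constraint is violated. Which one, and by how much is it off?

Distance(R, T) = 10 — off by 5.20.

L = (0.00, 0.00) ✓; LK at 44.10° ✓; |LK| = 8.000 ✓; ∠(LK, KB) = 90.00° ✓; |KB| = 13.30 ✓; ∠KBW = 146.9° ✓; |BW| = 11.20 ✓; ∠(BW, WR) = 90.00° ✓; |WR| = 19.20 ✓; ∠(WR, RT) = 90.00° ✓; |RT| = 4.800 ✗.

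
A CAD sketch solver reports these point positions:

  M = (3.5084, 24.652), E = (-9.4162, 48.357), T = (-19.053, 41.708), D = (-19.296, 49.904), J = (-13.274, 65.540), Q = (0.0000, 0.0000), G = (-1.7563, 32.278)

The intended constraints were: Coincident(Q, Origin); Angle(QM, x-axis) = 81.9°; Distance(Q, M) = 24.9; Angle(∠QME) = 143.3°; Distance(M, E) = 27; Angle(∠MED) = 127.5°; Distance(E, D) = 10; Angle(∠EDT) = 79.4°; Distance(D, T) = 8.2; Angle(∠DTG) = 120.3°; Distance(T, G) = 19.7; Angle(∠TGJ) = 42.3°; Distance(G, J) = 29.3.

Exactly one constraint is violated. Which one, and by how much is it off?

Distance(G, J) = 29.3 — off by 5.90.

Q = (0.00, 0.00) ✓; QM at 81.90° ✓; |QM| = 24.90 ✓; ∠QME = 143.3° ✓; |ME| = 27.00 ✓; ∠MED = 127.5° ✓; |ED| = 10.00 ✓; ∠EDT = 79.40° ✓; |DT| = 8.200 ✓; ∠DTG = 120.3° ✓; |TG| = 19.70 ✓; ∠TGJ = 42.30° ✓; |GJ| = 35.20 ✗.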